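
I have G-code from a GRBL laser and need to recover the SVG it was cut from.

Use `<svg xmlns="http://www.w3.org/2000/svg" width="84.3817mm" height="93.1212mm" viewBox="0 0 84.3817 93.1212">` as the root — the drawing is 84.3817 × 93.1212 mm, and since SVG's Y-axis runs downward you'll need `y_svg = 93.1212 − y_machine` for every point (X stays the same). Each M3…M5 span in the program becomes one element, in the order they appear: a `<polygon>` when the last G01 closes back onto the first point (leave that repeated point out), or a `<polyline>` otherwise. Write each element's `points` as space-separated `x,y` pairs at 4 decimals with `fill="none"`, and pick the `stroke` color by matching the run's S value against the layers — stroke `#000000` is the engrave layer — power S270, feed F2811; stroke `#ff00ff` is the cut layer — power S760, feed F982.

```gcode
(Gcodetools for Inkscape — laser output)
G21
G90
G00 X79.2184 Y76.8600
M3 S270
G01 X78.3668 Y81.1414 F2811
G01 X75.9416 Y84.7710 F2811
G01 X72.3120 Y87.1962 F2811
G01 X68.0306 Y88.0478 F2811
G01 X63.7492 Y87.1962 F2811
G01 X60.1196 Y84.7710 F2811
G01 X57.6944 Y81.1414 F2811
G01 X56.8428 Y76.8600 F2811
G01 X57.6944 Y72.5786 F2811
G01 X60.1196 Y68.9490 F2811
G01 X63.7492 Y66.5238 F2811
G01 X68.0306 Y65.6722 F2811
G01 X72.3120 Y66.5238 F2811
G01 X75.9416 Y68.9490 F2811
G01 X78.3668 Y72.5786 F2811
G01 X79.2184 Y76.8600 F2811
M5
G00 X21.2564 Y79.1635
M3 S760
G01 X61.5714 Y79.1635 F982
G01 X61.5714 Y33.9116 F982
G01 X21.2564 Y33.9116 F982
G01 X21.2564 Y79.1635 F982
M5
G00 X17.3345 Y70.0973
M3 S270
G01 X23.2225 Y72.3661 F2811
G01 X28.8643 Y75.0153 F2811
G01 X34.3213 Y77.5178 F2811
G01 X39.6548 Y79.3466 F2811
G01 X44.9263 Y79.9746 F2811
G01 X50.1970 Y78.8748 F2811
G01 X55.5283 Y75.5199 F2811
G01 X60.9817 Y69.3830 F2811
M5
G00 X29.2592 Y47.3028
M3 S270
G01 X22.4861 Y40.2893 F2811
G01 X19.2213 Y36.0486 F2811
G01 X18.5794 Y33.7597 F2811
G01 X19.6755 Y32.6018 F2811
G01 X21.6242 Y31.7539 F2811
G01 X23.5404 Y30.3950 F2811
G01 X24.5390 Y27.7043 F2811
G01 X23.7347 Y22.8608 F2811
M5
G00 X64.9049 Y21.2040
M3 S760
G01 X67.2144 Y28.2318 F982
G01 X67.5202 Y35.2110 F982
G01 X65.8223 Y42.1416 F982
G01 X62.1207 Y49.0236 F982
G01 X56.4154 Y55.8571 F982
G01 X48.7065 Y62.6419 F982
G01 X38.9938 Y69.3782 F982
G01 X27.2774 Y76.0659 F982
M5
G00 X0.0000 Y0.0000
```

<svg xmlns="http://www.w3.org/2000/svg" width="84.3817mm" height="93.1212mm" viewBox="0 0 84.3817 93.1212">
  <polygon points="79.2184,16.2612 78.3668,11.9798 75.9416,8.3502 72.3120,5.9250 68.0306,5.0734 63.7492,5.9250 60.1196,8.3502 57.6944,11.9798 56.8428,16.2612 57.6944,20.5426 60.1196,24.1722 63.7492,26.5974 68.0306,27.4490 72.3120,26.5974 75.9416,24.1722 78.3668,20.5426" fill="none" stroke="#000000"/>
  <polygon points="21.2564,13.9577 61.5714,13.9577 61.5714,59.2096 21.2564,59.2096" fill="none" stroke="#ff00ff"/>
  <polyline points="17.3345,23.0239 23.2225,20.7551 28.8643,18.1059 34.3213,15.6034 39.6548,13.7746 44.9263,13.1466 50.1970,14.2464 55.5283,17.6013 60.9817,23.7382" fill="none" stroke="#000000"/>
  <polyline points="29.2592,45.8184 22.4861,52.8319 19.2213,57.0726 18.5794,59.3615 19.6755,60.5194 21.6242,61.3673 23.5404,62.7262 24.5390,65.4169 23.7347,70.2604" fill="none" stroke="#000000"/>
  <polyline points="64.9049,71.9172 67.2144,64.8894 67.5202,57.9102 65.8223,50.9796 62.1207,44.0976 56.4154,37.2641 48.7065,30.4793 38.9938,23.7430 27.2774,17.0553" fill="none" stroke="#ff00ff"/>
</svg>

Machine Y-up, SVG Y-down with viewBox height 93.1212, so y_svg = 93.1212 − y_machine; X carries over.

Run 1: power S270 maps to stroke `#000000` (engrave). The run returns to its start, so emit a `<polygon>` with points (Y-flipped): 79.2184,16.2612 78.3668,11.9798 75.9416,8.3502 72.3120,5.9250 68.0306,5.0734 63.7492,5.9250 60.1196,8.3502 57.6944,11.9798 56.8428,16.2612 57.6944,20.5426 60.1196,24.1722 63.7492,26.5974 68.0306,27.4490 72.3120,26.5974 75.9416,24.1722 78.3668,20.5426.

Run 2: power S760 maps to stroke `#ff00ff` (cut). The run returns to its start, so emit a `<polygon>` with points (Y-flipped): 21.2564,13.9577 61.5714,13.9577 61.5714,59.2096 21.2564,59.2096.

Run 3: S270 ⇒ engrave layer `#000000`. The run is open, so emit a `<polyline>` with points (Y-flipped): 17.3345,23.0239 23.2225,20.7551 28.8643,18.1059 34.3213,15.6034 39.6548,13.7746 44.9263,13.1466 50.1970,14.2464 55.5283,17.6013 60.9817,23.7382.

Run 4: S270 ⇒ engrave layer `#000000`. The run is open, so emit a `<polyline>` with points (Y-flipped): 29.2592,45.8184 22.4861,52.8319 19.2213,57.0726 18.5794,59.3615 19.6755,60.5194 21.6242,61.3673 23.5404,62.7262 24.5390,65.4169 23.7347,70.2604.

Run 5: the run's S760 means `#ff00ff` (cut). The run is open, so emit a `<polyline>` with points (Y-flipped): 64.9049,71.9172 67.2144,64.8894 67.5202,57.9102 65.8223,50.9796 62.1207,44.0976 56.4154,37.2641 48.7065,30.4793 38.9938,23.7430 27.2774,17.0553.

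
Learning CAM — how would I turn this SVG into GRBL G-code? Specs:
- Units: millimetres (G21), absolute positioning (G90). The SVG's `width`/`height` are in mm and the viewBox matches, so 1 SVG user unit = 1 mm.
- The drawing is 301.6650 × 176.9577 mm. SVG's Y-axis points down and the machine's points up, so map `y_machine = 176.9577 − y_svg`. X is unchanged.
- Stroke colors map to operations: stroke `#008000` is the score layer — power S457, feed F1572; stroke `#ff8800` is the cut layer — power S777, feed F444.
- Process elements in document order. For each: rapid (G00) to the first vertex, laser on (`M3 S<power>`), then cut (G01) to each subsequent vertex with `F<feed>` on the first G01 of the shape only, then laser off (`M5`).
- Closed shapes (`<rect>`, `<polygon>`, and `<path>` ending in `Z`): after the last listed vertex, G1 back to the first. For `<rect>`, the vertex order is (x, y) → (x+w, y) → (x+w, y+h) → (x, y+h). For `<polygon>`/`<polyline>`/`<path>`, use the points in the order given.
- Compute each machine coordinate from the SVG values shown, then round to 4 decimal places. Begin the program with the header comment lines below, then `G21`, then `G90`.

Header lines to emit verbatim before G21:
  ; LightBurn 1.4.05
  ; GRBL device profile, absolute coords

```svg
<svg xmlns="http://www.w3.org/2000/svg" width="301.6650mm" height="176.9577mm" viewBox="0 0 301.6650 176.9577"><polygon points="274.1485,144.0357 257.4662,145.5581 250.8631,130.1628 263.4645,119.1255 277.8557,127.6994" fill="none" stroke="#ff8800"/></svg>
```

; LightBurn 1.4.05
; GRBL device profile, absolute coords
G21
G90
G00 X274.1485 Y32.9220
M3 S777
G01 X257.4662 Y31.3996 F444
G01 X250.8631 Y46.7949
G01 X263.4645 Y57.8322
G01 X277.8557 Y49.2583
G01 X274.1485 Y32.9220
M5

Since the viewBox matches the mm dimensions, user units are millimetres directly. The only transform is the Y-flip y_m = 176.9577 − y_svg.

Shape 1 is a regular polygon drawn with `<polygon>`. Its stroke #ff8800 means cut at S777, F444. After flipping Y the toolpath is (274.1485,32.9220) → (257.4662,31.3996) → (250.8631,46.7949) → (263.4645,57.8322) → (277.8557,49.2583) → (274.1485,32.9220), returning to the start.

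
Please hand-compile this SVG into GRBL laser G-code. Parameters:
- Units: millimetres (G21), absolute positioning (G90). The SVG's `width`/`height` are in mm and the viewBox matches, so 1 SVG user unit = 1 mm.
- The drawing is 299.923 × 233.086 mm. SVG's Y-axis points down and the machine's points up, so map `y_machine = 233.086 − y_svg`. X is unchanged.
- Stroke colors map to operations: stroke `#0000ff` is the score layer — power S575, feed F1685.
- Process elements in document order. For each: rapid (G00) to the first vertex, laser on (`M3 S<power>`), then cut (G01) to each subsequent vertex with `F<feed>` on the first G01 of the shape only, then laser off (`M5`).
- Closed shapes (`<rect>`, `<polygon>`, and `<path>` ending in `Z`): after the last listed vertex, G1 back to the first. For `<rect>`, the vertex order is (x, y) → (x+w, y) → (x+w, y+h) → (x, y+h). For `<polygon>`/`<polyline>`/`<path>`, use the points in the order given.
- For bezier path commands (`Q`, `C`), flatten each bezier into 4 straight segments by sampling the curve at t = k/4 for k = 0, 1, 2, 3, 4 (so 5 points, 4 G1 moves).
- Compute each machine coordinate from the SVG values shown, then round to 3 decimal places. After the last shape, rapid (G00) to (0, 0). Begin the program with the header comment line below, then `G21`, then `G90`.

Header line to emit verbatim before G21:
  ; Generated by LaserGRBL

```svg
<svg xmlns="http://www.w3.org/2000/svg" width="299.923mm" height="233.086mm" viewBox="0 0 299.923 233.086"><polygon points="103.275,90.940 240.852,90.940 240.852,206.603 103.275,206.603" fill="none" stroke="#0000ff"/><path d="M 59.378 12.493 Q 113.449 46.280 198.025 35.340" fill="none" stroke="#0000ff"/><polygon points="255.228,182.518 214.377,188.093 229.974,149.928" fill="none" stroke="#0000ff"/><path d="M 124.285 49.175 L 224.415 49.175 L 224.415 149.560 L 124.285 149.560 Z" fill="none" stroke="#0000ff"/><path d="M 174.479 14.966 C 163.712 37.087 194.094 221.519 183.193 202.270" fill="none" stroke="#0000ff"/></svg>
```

; Generated by LaserGRBL
G21
G90
G00 X103.275 Y142.146
M3 S575
G01 X240.852 Y142.146 F1685
G01 X240.852 Y26.483
G01 X103.275 Y26.483
G01 X103.275 Y142.146
M5
G00 X59.378 Y220.593
M3 S575
G01 X88.320 Y206.495 F1685
G01 X121.075 Y197.988
G01 X157.644 Y195.071
G01 X198.025 Y197.746
M5
G00 X255.228 Y50.568
M3 S575
G01 X214.377 Y44.993 F1685
G01 X229.974 Y83.158
G01 X255.228 Y50.568
M5
G00 X124.285 Y183.911
M3 S575
G01 X224.415 Y183.911 F1685
G01 X224.415 Y83.526
G01 X124.285 Y83.526
G01 X124.285 Y183.911
M5
G00 X174.479 Y218.120
M3 S575
G01 X172.831 Y176.815 F1685
G01 X178.886 Y108.954
G01 X184.916 Y48.851
G01 X183.193 Y30.816
M5
G00 X0.000 Y0.000

viewBox `0 0 299.923 233.086` with mm width/height → 1 unit = 1 mm. Flip: y_m = 233.086 − y_svg.

**Shape 1** — `<polygon>` rectangle, stroke `#0000ff` → score (S575, F1685). Machine vertices: (103.275,142.146) → (240.852,142.146) → (240.852,26.483) → (103.275,26.483) → (103.275,142.146). Closed: final G1 returns to the first vertex.

**Shape 2** — `<path>` quadratic bezier, stroke `#0000ff` → score (S575, F1685). Control points (SVG): P0=(59.378,12.493), P1=(113.449,46.280), P2=(198.025,35.340); sampled at t=k/4. Machine vertices: (59.378,220.593) → (88.320,206.495) → (121.075,197.988) → (157.644,195.071) → (198.025,197.746). Open path.

**Shape 3** — `<polygon>` regular polygon, stroke `#0000ff` → score (S575, F1685). Machine vertices: (255.228,50.568) → (214.377,44.993) → (229.974,83.158) → (255.228,50.568). Closed: final G1 returns to the first vertex.

**Shape 4** — `<path>` rectangle, stroke `#0000ff` → score (S575, F1685). Machine vertices: (124.285,183.911) → (224.415,183.911) → (224.415,83.526) → (124.285,83.526) → (124.285,183.911). Closed: final G1 returns to the first vertex.

**Shape 5** — `<path>` cubic bezier, stroke `#0000ff` → score (S575, F1685). Control points (SVG): P0=(174.479,14.966), P1=(163.712,37.087), P2=(194.094,221.519), P3=(183.193,202.270); sampled at t=k/4. Machine vertices: (174.479,218.120) → (172.831,176.815) → (178.886,108.954) → (184.916,48.851) → (183.193,30.816). Open path.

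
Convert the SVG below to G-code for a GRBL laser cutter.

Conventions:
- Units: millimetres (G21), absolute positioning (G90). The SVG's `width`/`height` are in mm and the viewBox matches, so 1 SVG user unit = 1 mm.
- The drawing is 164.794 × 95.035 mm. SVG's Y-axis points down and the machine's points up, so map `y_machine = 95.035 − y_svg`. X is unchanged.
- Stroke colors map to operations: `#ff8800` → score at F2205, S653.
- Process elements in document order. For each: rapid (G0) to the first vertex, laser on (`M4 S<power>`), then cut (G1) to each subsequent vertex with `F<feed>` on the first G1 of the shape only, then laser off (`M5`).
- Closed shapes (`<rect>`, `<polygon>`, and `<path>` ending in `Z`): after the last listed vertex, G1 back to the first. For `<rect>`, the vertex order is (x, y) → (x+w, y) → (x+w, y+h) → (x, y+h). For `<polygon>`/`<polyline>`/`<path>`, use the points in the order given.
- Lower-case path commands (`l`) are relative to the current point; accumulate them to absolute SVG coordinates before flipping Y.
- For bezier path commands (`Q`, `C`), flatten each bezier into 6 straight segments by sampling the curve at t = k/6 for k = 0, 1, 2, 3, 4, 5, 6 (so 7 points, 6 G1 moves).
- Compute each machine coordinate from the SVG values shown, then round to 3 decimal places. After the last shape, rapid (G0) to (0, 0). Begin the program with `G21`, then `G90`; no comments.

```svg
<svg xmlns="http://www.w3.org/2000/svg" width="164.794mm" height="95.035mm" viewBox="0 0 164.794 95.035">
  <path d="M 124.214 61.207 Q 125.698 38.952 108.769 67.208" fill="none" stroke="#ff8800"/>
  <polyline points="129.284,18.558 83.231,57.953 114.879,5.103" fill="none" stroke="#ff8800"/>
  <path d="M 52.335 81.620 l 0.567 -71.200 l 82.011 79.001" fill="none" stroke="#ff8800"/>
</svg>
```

G21
G90
G0 X124.214 Y33.828
M4 S653
G1 X124.197 Y39.843 F2205
G1 X123.157 Y43.052
G1 X121.095 Y43.455
G1 X118.009 Y41.052
G1 X113.901 Y35.843
G1 X108.769 Y27.827
M5
G0 X129.284 Y76.477
M4 S653
G1 X83.231 Y37.082 F2205
G1 X114.879 Y89.932
M5
G0 X52.335 Y13.415
M4 S653
G1 X52.902 Y84.615 F2205
G1 X134.913 Y5.614
M5
G0 X0.000 Y0.000

Since the viewBox matches the mm dimensions, user units are millimetres directly. The only transform is the Y-flip y_m = 95.035 − y_svg.

Shape 1 is a quadratic bezier drawn with `<path>`. Its stroke #ff8800 means score at S653, F2205. After flipping Y the toolpath is (124.214,33.828) → (124.197,39.843) → (123.157,43.052) → (121.095,43.455) → (118.009,41.052) → (113.901,35.843) → (108.769,27.827).

Shape 2 is a open polyline drawn with `<polyline>`. Its stroke #ff8800 means score at S653, F2205. After flipping Y the toolpath is (129.284,76.477) → (83.231,37.082) → (114.879,89.932).

Shape 3 is a open polyline drawn with `<path>`. Its stroke #ff8800 means score at S653, F2205. After flipping Y the toolpath is (52.335,13.415) → (52.902,84.615) → (134.913,5.614).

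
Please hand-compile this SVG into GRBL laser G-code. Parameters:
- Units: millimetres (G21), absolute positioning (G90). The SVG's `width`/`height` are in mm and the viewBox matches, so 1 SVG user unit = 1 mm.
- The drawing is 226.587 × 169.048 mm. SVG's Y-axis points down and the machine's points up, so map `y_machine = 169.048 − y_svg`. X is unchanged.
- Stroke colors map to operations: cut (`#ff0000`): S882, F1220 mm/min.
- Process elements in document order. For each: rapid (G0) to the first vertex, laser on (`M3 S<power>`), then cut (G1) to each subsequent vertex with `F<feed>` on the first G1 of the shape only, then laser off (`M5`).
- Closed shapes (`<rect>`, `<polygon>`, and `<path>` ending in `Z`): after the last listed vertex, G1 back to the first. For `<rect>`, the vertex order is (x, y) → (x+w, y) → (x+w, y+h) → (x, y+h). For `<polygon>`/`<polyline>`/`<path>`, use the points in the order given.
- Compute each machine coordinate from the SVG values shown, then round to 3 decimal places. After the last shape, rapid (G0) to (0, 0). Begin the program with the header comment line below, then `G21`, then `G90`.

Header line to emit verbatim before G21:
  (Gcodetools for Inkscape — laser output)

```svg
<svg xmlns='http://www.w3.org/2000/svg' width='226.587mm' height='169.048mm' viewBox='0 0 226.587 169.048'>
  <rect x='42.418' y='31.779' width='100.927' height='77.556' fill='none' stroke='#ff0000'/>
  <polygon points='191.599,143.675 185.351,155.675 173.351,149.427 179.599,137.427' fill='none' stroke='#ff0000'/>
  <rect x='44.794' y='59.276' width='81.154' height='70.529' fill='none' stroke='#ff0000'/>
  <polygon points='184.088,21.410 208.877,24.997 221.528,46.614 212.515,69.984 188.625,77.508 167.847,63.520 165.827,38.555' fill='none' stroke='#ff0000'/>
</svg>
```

viewBox `0 0 226.587 169.048` with mm width/height → 1 unit = 1 mm. Flip: y_m = 169.048 − y_svg.

**Shape 1** — `<rect>` rectangle, stroke `#ff0000` → cut (S882, F1220). Machine vertices: (42.418,137.269) → (143.345,137.269) → (143.345,59.713) → (42.418,59.713) → (42.418,137.269). Closed: final G1 returns to the first vertex.

**Shape 2** — `<polygon>` regular polygon, stroke `#ff0000` → cut (S882, F1220). Machine vertices: (191.599,25.373) → (185.351,13.373) → (173.351,19.621) → (179.599,31.621) → (191.599,25.373). Closed: final G1 returns to the first vertex.

**Shape 3** — `<rect>` rectangle, stroke `#ff0000` → cut (S882, F1220). Machine vertices: (44.794,109.772) → (125.948,109.772) → (125.948,39.243) → (44.794,39.243) → (44.794,109.772). Closed: final G1 returns to the first vertex.

**Shape 4** — `<polygon>` regular polygon, stroke `#ff0000` → cut (S882, F1220). Machine vertices: (184.088,147.638) → (208.877,144.051) → (221.528,122.434) → (212.515,99.064) → (188.625,91.540) → (167.847,105.528) → (165.827,130.493) → (184.088,147.638). Closed: final G1 returns to the first vertex.

(Gcodetools for Inkscape — laser output)
G21
G90
G0 X42.418 Y137.269
M3 S882
G1 X143.345 Y137.269 F1220
G1 X143.345 Y59.713
G1 X42.418 Y59.713
G1 X42.418 Y137.269
M5
G0 X191.599 Y25.373
M3 S882
G1 X185.351 Y13.373 F1220
G1 X173.351 Y19.621
G1 X179.599 Y31.621
G1 X191.599 Y25.373
M5
G0 X44.794 Y109.772
M3 S882
G1 X125.948 Y109.772 F1220
G1 X125.948 Y39.243
G1 X44.794 Y39.243
G1 X44.794 Y109.772
M5
G0 X184.088 Y147.638
M3 S882
G1 X208.877 Y144.051 F1220
G1 X221.528 Y122.434
G1 X212.515 Y99.064
G1 X188.625 Y91.540
G1 X167.847 Y105.528
G1 X165.827 Y130.493
G1 X184.088 Y147.638
M5
G0 X0.000 Y0.000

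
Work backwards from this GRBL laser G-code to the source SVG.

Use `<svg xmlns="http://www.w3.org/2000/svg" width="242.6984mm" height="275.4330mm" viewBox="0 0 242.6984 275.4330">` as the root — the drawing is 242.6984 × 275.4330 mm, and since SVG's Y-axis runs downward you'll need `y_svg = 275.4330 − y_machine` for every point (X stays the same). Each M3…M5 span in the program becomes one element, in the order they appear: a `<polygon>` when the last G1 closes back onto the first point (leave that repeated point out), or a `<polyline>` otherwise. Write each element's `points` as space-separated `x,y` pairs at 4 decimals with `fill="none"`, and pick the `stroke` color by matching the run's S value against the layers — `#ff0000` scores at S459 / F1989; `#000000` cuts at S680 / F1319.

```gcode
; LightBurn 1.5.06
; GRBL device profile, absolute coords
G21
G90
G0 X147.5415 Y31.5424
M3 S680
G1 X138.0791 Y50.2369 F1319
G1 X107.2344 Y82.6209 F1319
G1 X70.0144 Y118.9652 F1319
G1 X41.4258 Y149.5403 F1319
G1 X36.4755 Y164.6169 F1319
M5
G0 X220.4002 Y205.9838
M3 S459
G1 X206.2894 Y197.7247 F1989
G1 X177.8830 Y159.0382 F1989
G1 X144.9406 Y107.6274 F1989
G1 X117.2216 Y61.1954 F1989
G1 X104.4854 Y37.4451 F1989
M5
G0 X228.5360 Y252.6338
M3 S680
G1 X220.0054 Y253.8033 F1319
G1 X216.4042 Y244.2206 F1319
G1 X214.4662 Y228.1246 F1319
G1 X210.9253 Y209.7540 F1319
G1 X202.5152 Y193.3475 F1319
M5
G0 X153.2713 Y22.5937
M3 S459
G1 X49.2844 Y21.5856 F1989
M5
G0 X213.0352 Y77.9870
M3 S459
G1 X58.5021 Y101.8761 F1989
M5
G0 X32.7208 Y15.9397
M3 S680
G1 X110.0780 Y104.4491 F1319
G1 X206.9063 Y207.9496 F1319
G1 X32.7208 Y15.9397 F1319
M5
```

Machine Y-up, SVG Y-down with viewBox height 275.4330, so y_svg = 275.4330 − y_machine; X carries over.

Run 1: power S680 maps to stroke `#000000` (cut). The run is open, so emit a `<polyline>` with points (Y-flipped): 147.5415,243.8906 138.0791,225.1961 107.2344,192.8121 70.0144,156.4678 41.4258,125.8927 36.4755,110.8161.

Run 2: S459 ⇒ score layer `#ff0000`. The run is open, so emit a `<polyline>` with points (Y-flipped): 220.4002,69.4492 206.2894,77.7083 177.8830,116.3948 144.9406,167.8056 117.2216,214.2376 104.4854,237.9879.

Run 3: the run's S680 means `#000000` (cut). The run is open, so emit a `<polyline>` with points (Y-flipped): 228.5360,22.7992 220.0054,21.6297 216.4042,31.2124 214.4662,47.3084 210.9253,65.6790 202.5152,82.0855.

Run 4: power S459 maps to stroke `#ff0000` (score). The run is open, so emit a `<polyline>` with points (Y-flipped): 153.2713,252.8393 49.2844,253.8474.

Run 5: the run's S459 means `#ff0000` (score). The run is open, so emit a `<polyline>` with points (Y-flipped): 213.0352,197.4460 58.5021,173.5569.

Run 6: S680 ⇒ cut layer `#000000`. The run returns to its start, so emit a `<polygon>` with points (Y-flipped): 32.7208,259.4933 110.0780,170.9839 206.9063,67.4834.

<svg xmlns="http://www.w3.org/2000/svg" width="242.6984mm" height="275.4330mm" viewBox="0 0 242.6984 275.4330">
  <polyline points="147.5415,243.8906 138.0791,225.1961 107.2344,192.8121 70.0144,156.4678 41.4258,125.8927 36.4755,110.8161" fill="none" stroke="#000000"/>
  <polyline points="220.4002,69.4492 206.2894,77.7083 177.8830,116.3948 144.9406,167.8056 117.2216,214.2376 104.4854,237.9879" fill="none" stroke="#ff0000"/>
  <polyline points="228.5360,22.7992 220.0054,21.6297 216.4042,31.2124 214.4662,47.3084 210.9253,65.6790 202.5152,82.0855" fill="none" stroke="#000000"/>
  <polyline points="153.2713,252.8393 49.2844,253.8474" fill="none" stroke="#ff0000"/>
  <polyline points="213.0352,197.4460 58.5021,173.5569" fill="none" stroke="#ff0000"/>
  <polygon points="32.7208,259.4933 110.0780,170.9839 206.9063,67.4834" fill="none" stroke="#000000"/>
</svg>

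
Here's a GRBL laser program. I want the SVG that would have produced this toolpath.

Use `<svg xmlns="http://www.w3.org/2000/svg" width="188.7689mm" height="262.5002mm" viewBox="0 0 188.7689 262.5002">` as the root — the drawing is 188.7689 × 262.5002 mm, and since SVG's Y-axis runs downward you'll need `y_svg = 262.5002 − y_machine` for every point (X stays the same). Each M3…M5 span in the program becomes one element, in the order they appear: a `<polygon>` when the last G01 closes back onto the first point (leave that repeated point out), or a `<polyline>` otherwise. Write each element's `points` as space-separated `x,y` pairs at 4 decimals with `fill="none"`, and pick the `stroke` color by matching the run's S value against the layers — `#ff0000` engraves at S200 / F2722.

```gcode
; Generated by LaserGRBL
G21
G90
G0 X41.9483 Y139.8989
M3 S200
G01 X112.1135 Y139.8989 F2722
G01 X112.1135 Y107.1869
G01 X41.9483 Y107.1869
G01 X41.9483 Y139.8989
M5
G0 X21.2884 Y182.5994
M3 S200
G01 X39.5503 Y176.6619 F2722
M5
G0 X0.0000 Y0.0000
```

<svg xmlns="http://www.w3.org/2000/svg" width="188.7689mm" height="262.5002mm" viewBox="0 0 188.7689 262.5002">
  <polygon points="41.9483,122.6013 112.1135,122.6013 112.1135,155.3133 41.9483,155.3133" fill="none" stroke="#ff0000"/>
  <polyline points="21.2884,79.9008 39.5503,85.8383" fill="none" stroke="#ff0000"/>
</svg>

Each laser-on run becomes one SVG element. Flip Y back into SVG space with y_svg = 262.5002 − y_machine. Every run uses S200, so all elements get stroke `#ff0000` (engrave).

Run 1: The run returns to its start, so emit a `<polygon>` with points (Y-flipped): 41.9483,122.6013 112.1135,122.6013 112.1135,155.3133 41.9483,155.3133.

Run 2: The run is open, so emit a `<polyline>` with points (Y-flipped): 21.2884,79.9008 39.5503,85.8383.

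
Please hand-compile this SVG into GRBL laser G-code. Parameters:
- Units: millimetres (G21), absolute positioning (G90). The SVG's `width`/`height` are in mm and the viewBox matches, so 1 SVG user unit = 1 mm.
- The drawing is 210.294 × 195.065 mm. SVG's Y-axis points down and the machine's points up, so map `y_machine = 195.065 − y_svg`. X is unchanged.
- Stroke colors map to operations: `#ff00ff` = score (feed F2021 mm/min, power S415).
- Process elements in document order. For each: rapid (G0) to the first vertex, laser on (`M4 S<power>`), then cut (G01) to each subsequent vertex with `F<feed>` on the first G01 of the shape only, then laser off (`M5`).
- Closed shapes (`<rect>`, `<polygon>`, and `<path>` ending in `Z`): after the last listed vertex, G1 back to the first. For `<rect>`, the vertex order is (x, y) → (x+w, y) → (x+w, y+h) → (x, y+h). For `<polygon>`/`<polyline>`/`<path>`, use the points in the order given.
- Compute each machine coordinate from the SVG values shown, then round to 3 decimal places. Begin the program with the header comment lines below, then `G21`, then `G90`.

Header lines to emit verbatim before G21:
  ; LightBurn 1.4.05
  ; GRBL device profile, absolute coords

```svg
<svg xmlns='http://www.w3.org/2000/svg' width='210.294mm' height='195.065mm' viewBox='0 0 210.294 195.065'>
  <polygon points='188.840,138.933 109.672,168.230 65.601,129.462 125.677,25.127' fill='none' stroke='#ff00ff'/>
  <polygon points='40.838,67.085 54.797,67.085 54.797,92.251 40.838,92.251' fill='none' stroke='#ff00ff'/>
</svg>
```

; LightBurn 1.4.05
; GRBL device profile, absolute coords
G21
G90
G0 X188.840 Y56.132
M4 S415
G01 X109.672 Y26.835 F2021
G01 X65.601 Y65.603
G01 X125.677 Y169.938
G01 X188.840 Y56.132
M5
G0 X40.838 Y127.980
M4 S415
G01 X54.797 Y127.980 F2021
G01 X54.797 Y102.814
G01 X40.838 Y102.814
G01 X40.838 Y127.980
M5

1 u = 1 mm; y_m = 195.065 − y.

[1] `<polygon>` closed polygon, #ff00ff→score S415 F2021: (188.840,56.132) → (109.672,26.835) → (65.601,65.603) → (125.677,169.938) → (188.840,56.132) (closed)

[2] `<polygon>` rectangle, #ff00ff→score S415 F2021: (40.838,127.980) → (54.797,127.980) → (54.797,102.814) → (40.838,102.814) → (40.838,127.980) (closed)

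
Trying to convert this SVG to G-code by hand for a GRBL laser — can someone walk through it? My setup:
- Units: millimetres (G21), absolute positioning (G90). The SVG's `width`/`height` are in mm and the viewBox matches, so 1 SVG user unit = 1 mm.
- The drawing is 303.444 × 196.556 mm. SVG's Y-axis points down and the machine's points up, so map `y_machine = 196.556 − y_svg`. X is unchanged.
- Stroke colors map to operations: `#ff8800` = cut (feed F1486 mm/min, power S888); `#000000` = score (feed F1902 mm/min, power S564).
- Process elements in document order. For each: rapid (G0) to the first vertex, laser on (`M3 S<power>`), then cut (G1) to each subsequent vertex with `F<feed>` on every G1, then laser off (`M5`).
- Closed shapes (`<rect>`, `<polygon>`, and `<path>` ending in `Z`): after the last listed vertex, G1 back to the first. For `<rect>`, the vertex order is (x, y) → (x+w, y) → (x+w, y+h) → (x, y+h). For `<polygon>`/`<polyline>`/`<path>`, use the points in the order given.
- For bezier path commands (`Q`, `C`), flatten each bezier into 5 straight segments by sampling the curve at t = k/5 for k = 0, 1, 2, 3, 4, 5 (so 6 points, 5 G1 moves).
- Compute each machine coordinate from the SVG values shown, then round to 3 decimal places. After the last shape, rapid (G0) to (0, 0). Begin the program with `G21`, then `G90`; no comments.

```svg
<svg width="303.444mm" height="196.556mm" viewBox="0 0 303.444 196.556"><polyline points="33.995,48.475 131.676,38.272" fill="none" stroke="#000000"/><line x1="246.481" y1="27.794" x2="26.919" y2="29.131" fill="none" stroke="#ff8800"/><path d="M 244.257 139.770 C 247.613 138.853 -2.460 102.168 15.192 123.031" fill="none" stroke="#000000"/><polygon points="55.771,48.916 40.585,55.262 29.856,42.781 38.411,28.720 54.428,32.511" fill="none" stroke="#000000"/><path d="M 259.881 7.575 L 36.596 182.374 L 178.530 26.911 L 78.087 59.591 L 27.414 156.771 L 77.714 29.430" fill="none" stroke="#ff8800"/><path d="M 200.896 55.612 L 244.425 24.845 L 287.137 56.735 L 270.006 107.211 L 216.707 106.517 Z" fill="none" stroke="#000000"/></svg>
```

G21
G90
G0 X33.995 Y148.081
M3 S564
G1 X131.676 Y158.284 F1902
M5
G0 X246.481 Y168.762
M3 S888
G1 X26.919 Y167.425 F1486
M5
G0 X244.257 Y56.786
M3 S564
G1 X220.028 Y60.882 F1902
G1 X159.992 Y69.083 F1902
G1 X89.164 Y76.910 F1902
G1 X32.559 Y79.884 F1902
G1 X15.192 Y73.525 F1902
M5
G0 X55.771 Y147.640
M3 S564
G1 X40.585 Y141.294 F1902
G1 X29.856 Y153.775 F1902
G1 X38.411 Y167.836 F1902
G1 X54.428 Y164.045 F1902
G1 X55.771 Y147.640 F1902
M5
G0 X259.881 Y188.981
M3 S888
G1 X36.596 Y14.182 F1486
G1 X178.530 Y169.645 F1486
G1 X78.087 Y136.965 F1486
G1 X27.414 Y39.785 F1486
G1 X77.714 Y167.126 F1486
M5
G0 X200.896 Y140.944
M3 S564
G1 X244.425 Y171.711 F1902
G1 X287.137 Y139.821 F1902
G1 X270.006 Y89.345 F1902
G1 X216.707 Y90.039 F1902
G1 X200.896 Y140.944 F1902
M5
G0 X0.000 Y0.000

Since the viewBox matches the mm dimensions, user units are millimetres directly. The only transform is the Y-flip y_m = 196.556 − y_svg.

Shape 1 is a line segment drawn with `<polyline>`. Its stroke #000000 means score at S564, F1902. After flipping Y the toolpath is (33.995,148.081) → (131.676,158.284).

Shape 2 is a line segment drawn with `<line>`. Its stroke #ff8800 means cut at S888, F1486. After flipping Y the toolpath is (246.481,168.762) → (26.919,167.425).

Shape 3 is a cubic bezier drawn with `<path>`. Its stroke #000000 means score at S564, F1902. After flipping Y the toolpath is (244.257,56.786) → (220.028,60.882) → (159.992,69.083) → (89.164,76.910) → (32.559,79.884) → (15.192,73.525).

Shape 4 is a regular polygon drawn with `<polygon>`. Its stroke #000000 means score at S564, F1902. After flipping Y the toolpath is (55.771,147.640) → (40.585,141.294) → (29.856,153.775) → (38.411,167.836) → (54.428,164.045) → (55.771,147.640), returning to the start.

Shape 5 is a open polyline drawn with `<path>`. Its stroke #ff8800 means cut at S888, F1486. After flipping Y the toolpath is (259.881,188.981) → (36.596,14.182) → (178.530,169.645) → (78.087,136.965) → (27.414,39.785) → (77.714,167.126).

Shape 6 is a regular polygon drawn with `<path>`. Its stroke #000000 means score at S564, F1902. After flipping Y the toolpath is (200.896,140.944) → (244.425,171.711) → (287.137,139.821) → (270.006,89.345) → (216.707,90.039) → (200.896,140.944), returning to the start.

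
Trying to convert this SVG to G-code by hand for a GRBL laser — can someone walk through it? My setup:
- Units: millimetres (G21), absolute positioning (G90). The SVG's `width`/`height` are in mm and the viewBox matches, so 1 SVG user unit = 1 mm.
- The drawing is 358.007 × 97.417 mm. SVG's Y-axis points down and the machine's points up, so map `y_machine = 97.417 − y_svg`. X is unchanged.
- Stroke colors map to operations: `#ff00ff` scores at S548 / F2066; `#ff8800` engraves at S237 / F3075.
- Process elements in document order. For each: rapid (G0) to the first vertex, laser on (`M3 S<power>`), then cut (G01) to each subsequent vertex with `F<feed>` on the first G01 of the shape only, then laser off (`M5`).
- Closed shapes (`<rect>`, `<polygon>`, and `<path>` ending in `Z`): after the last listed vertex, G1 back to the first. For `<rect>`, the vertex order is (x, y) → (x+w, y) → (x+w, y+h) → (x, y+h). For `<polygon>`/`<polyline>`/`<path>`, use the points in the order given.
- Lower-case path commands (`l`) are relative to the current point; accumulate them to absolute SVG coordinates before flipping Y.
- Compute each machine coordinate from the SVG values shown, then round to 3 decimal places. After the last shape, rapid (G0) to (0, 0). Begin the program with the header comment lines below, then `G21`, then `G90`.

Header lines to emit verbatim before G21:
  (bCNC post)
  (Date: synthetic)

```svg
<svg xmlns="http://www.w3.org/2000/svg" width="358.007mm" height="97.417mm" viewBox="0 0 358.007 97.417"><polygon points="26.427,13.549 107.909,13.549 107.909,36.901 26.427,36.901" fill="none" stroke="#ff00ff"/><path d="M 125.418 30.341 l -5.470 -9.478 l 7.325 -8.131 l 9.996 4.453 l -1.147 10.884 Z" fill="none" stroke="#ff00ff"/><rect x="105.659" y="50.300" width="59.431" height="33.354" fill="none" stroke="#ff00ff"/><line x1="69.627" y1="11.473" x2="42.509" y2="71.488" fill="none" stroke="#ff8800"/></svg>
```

(bCNC post)
(Date: synthetic)
G21
G90
G0 X26.427 Y83.868
M3 S548
G01 X107.909 Y83.868 F2066
G01 X107.909 Y60.516
G01 X26.427 Y60.516
G01 X26.427 Y83.868
M5
G0 X125.418 Y67.076
M3 S548
G01 X119.948 Y76.554 F2066
G01 X127.273 Y84.685
G01 X137.269 Y80.232
G01 X136.122 Y69.348
G01 X125.418 Y67.076
M5
G0 X105.659 Y47.117
M3 S548
G01 X165.090 Y47.117 F2066
G01 X165.090 Y13.763
G01 X105.659 Y13.763
G01 X105.659 Y47.117
M5
G0 X69.627 Y85.944
M3 S237
G01 X42.509 Y25.929 F3075
M5
G0 X0.000 Y0.000

1 u = 1 mm; y_m = 97.417 − y.

[1] `<polygon>` rectangle, #ff00ff→score S548 F2066: (26.427,83.868) → (107.909,83.868) → (107.909,60.516) → (26.427,60.516) → (26.427,83.868) (closed)

[2] `<path>` regular polygon, #ff00ff→score S548 F2066: (125.418,67.076) → (119.948,76.554) → (127.273,84.685) → (137.269,80.232) → (136.122,69.348) → (125.418,67.076) (closed)

[3] `<rect>` rectangle, #ff00ff→score S548 F2066: (105.659,47.117) → (165.090,47.117) → (165.090,13.763) → (105.659,13.763) → (105.659,47.117) (closed)

[4] `<line>` line segment, #ff8800→engrave S237 F3075: (69.627,85.944) → (42.509,25.929)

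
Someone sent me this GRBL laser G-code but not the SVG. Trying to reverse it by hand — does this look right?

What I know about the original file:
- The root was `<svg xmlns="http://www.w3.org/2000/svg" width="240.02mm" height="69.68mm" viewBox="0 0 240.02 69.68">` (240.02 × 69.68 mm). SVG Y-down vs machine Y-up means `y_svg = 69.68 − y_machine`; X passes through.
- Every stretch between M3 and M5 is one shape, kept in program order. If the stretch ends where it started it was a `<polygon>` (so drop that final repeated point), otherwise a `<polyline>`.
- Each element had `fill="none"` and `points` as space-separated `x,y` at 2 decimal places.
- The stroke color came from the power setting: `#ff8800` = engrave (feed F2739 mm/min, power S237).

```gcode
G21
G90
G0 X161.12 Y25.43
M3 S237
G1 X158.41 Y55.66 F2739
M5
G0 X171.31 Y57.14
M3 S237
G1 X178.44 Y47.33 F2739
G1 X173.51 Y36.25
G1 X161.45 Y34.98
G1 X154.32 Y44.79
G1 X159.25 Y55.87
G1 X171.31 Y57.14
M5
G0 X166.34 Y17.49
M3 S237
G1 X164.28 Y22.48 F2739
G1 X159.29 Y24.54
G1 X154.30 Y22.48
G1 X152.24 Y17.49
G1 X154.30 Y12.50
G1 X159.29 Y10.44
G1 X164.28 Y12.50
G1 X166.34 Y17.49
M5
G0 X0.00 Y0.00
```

y_svg = 69.68 − y_m. Every run uses S237, so all elements get stroke `#ff8800` (engrave).

[1] open run; points: 161.12,44.25 158.41,14.02

[2] closed run; points: 171.31,12.54 178.44,22.35 173.51,33.43 161.45,34.70 154.32,24.89 159.25,13.81

[3] closed run; points: 166.34,52.19 164.28,47.20 159.29,45.14 154.30,47.20 152.24,52.19 154.30,57.18 159.29,59.24 164.28,57.18

<svg xmlns="http://www.w3.org/2000/svg" width="240.02mm" height="69.68mm" viewBox="0 0 240.02 69.68">
  <polyline points="161.12,44.25 158.41,14.02" fill="none" stroke="#ff8800"/>
  <polygon points="171.31,12.54 178.44,22.35 173.51,33.43 161.45,34.70 154.32,24.89 159.25,13.81" fill="none" stroke="#ff8800"/>
  <polygon points="166.34,52.19 164.28,47.20 159.29,45.14 154.30,47.20 152.24,52.19 154.30,57.18 159.29,59.24 164.28,57.18" fill="none" stroke="#ff8800"/>
</svg>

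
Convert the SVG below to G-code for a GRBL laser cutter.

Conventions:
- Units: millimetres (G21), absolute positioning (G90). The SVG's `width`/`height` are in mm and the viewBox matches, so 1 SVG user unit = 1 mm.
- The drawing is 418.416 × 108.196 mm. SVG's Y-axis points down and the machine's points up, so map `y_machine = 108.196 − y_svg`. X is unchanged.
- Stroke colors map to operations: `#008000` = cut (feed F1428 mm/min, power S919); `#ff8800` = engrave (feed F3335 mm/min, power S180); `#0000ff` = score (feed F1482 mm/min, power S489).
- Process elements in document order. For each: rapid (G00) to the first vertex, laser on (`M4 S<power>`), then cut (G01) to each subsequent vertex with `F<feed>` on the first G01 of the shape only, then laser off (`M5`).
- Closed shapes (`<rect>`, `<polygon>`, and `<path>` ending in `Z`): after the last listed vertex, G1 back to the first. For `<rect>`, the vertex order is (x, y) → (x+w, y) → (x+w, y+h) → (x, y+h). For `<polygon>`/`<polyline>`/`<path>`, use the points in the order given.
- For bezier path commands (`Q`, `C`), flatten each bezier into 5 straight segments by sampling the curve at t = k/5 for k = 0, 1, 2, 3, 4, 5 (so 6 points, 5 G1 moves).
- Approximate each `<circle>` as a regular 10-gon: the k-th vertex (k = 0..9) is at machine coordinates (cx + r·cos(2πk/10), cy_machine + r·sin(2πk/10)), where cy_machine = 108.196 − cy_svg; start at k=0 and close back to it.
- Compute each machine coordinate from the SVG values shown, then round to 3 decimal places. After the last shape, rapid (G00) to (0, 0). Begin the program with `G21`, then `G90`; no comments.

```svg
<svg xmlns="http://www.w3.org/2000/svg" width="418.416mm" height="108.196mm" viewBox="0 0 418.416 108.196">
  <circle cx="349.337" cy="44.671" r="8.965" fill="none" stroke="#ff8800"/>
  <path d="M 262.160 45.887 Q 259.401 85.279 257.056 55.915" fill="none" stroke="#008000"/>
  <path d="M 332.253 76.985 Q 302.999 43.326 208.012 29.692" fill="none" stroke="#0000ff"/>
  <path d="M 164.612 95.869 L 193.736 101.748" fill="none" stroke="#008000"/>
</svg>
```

G21
G90
G00 X358.302 Y63.525
M4 S180
G01 X356.590 Y68.794 F3335
G01 X352.107 Y72.051
G01 X346.567 Y72.051
G01 X342.084 Y68.794
G01 X340.372 Y63.525
G01 X342.084 Y58.256
G01 X346.567 Y54.999
G01 X352.107 Y54.999
G01 X356.590 Y58.256
G01 X358.302 Y63.525
M5
G00 X262.160 Y62.309
M4 S919
G01 X261.073 Y49.302 F1428
G01 X260.019 Y41.796
G01 X258.998 Y39.791
G01 X258.011 Y43.286
G01 X257.056 Y52.281
M5
G00 X332.253 Y31.211
M4 S489
G01 X317.922 Y43.874 F1482
G01 X298.333 Y54.934
G01 X273.484 Y64.393
G01 X243.377 Y72.249
G01 X208.012 Y78.504
M5
G00 X164.612 Y12.327
M4 S919
G01 X193.736 Y6.448 F1428
M5
G00 X0.000 Y0.000

1 u = 1 mm; y_m = 108.196 − y.

[1] `<circle>` circle, #ff8800→engrave S180 F3335: (358.302,63.525) → (356.590,68.794) → (352.107,72.051) → (346.567,72.051) → (342.084,68.794) → (340.372,63.525) → (342.084,58.256) → (346.567,54.999) → (352.107,54.999) → (356.590,58.256) → (358.302,63.525) (closed)

[2] `<path>` quadratic bezier, #008000→cut S919 F1428: (262.160,62.309) → (261.073,49.302) → (260.019,41.796) → (258.998,39.791) → (258.011,43.286) → (257.056,52.281)

[3] `<path>` quadratic bezier, #0000ff→score S489 F1482: (332.253,31.211) → (317.922,43.874) → (298.333,54.934) → (273.484,64.393) → (243.377,72.249) → (208.012,78.504)

[4] `<path>` line segment, #008000→cut S919 F1428: (164.612,12.327) → (193.736,6.448)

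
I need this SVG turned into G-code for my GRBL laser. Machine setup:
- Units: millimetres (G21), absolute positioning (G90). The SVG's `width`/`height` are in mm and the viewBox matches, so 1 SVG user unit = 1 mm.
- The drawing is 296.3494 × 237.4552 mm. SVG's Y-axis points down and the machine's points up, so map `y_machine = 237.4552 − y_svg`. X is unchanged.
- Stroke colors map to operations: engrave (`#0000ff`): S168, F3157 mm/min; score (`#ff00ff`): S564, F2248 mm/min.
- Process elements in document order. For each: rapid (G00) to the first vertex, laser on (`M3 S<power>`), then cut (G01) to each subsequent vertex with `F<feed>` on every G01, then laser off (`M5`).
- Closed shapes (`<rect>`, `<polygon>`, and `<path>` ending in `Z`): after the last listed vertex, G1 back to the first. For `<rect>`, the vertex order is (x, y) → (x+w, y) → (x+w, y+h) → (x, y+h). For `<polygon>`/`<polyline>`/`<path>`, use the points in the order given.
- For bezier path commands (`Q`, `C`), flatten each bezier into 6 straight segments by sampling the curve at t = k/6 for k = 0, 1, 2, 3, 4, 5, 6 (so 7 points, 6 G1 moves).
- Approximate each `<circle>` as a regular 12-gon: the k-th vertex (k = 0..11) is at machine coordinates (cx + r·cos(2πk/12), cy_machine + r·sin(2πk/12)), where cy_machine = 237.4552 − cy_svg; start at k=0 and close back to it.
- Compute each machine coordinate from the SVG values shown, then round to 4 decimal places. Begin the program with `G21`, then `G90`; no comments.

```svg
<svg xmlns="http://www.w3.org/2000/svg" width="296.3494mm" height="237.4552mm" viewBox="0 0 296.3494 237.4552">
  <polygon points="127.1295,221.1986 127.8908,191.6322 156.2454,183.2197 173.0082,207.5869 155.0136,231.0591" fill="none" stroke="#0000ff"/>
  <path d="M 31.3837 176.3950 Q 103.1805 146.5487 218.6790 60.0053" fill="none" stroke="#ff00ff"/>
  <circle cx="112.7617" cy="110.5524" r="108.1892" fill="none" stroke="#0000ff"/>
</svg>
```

G21
G90
G00 X127.1295 Y16.2566
M3 S168
G01 X127.8908 Y45.8230 F3157
G01 X156.2454 Y54.2355 F3157
G01 X173.0082 Y29.8683 F3157
G01 X155.0136 Y6.3961 F3157
G01 X127.1295 Y16.2566 F3157
M5
G00 X31.3837 Y61.0602
M3 S564
G01 X56.5299 Y72.5839 F2248
G01 X84.1040 Y87.2574 F2248
G01 X114.1059 Y105.0808 F2248
G01 X146.5357 Y126.0540 F2248
G01 X181.3934 Y150.1770 F2248
G01 X218.6790 Y177.4499 F2248
M5
G00 X220.9509 Y126.9028
M3 S168
G01 X206.4563 Y180.9974 F3157
G01 X166.8563 Y220.5974 F3157
G01 X112.7617 Y235.0920 F3157
G01 X58.6671 Y220.5974 F3157
G01 X19.0671 Y180.9974 F3157
G01 X4.5725 Y126.9028 F3157
G01 X19.0671 Y72.8082 F3157
G01 X58.6671 Y33.2082 F3157
G01 X112.7617 Y18.7136 F3157
G01 X166.8563 Y33.2082 F3157
G01 X206.4563 Y72.8082 F3157
G01 X220.9509 Y126.9028 F3157
M5

Since the viewBox matches the mm dimensions, user units are millimetres directly. The only transform is the Y-flip y_m = 237.4552 − y_svg.

Shape 1 is a regular polygon drawn with `<polygon>`. Its stroke #0000ff means engrave at S168, F3157. After flipping Y the toolpath is (127.1295,16.2566) → (127.8908,45.8230) → (156.2454,54.2355) → (173.0082,29.8683) → (155.0136,6.3961) → (127.1295,16.2566), returning to the start.

Shape 2 is a quadratic bezier drawn with `<path>`. Its stroke #ff00ff means score at S564, F2248. After flipping Y the toolpath is (31.3837,61.0602) → (56.5299,72.5839) → (84.1040,87.2574) → (114.1059,105.0808) → (146.5357,126.0540) → (181.3934,150.1770) → (218.6790,177.4499).

Shape 3 is a circle drawn with `<circle>`. Its stroke #0000ff means engrave at S168, F3157. After flipping Y the toolpath is (220.9509,126.9028) → (206.4563,180.9974) → (166.8563,220.5974) → (112.7617,235.0920) → (58.6671,220.5974) → (19.0671,180.9974) → (4.5725,126.9028) → (19.0671,72.8082) → (58.6671,33.2082) → (112.7617,18.7136) → (166.8563,33.2082) → (206.4563,72.8082) → (220.9509,126.9028), returning to the start.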